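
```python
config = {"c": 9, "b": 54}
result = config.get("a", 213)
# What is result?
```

Trace (tracking result):
config = {'c': 9, 'b': 54}  # -> config = {'c': 9, 'b': 54}
result = config.get('a', 213)  # -> result = 213

Answer: 213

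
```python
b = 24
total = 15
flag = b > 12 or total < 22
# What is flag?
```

Trace (tracking flag):
b = 24  # -> b = 24
total = 15  # -> total = 15
flag = b > 12 or total < 22  # -> flag = True

Answer: True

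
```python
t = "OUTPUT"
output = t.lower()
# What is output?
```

Answer: 'output'

Derivation:
Trace (tracking output):
t = 'OUTPUT'  # -> t = 'OUTPUT'
output = t.lower()  # -> output = 'output'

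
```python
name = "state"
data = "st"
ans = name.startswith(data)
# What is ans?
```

Answer: True

Derivation:
Trace (tracking ans):
name = 'state'  # -> name = 'state'
data = 'st'  # -> data = 'st'
ans = name.startswith(data)  # -> ans = True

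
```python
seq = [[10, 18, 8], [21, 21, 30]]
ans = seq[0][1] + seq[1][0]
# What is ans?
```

Trace (tracking ans):
seq = [[10, 18, 8], [21, 21, 30]]  # -> seq = [[10, 18, 8], [21, 21, 30]]
ans = seq[0][1] + seq[1][0]  # -> ans = 39

Answer: 39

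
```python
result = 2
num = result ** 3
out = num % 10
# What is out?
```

Answer: 8

Derivation:
Trace (tracking out):
result = 2  # -> result = 2
num = result ** 3  # -> num = 8
out = num % 10  # -> out = 8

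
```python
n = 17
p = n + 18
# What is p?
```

Trace (tracking p):
n = 17  # -> n = 17
p = n + 18  # -> p = 35

Answer: 35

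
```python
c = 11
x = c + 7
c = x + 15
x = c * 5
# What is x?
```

Trace (tracking x):
c = 11  # -> c = 11
x = c + 7  # -> x = 18
c = x + 15  # -> c = 33
x = c * 5  # -> x = 165

Answer: 165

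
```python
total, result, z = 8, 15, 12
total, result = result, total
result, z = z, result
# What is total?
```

Trace (tracking total):
total, result, z = (8, 15, 12)  # -> total = 8, result = 15, z = 12
total, result = (result, total)  # -> total = 15, result = 8
result, z = (z, result)  # -> result = 12, z = 8

Answer: 15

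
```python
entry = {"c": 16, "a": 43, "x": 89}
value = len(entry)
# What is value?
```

Answer: 3

Derivation:
Trace (tracking value):
entry = {'c': 16, 'a': 43, 'x': 89}  # -> entry = {'c': 16, 'a': 43, 'x': 89}
value = len(entry)  # -> value = 3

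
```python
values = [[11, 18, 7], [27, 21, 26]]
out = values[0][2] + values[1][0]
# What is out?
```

Trace (tracking out):
values = [[11, 18, 7], [27, 21, 26]]  # -> values = [[11, 18, 7], [27, 21, 26]]
out = values[0][2] + values[1][0]  # -> out = 34

Answer: 34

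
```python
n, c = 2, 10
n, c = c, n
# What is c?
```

Answer: 2

Derivation:
Trace (tracking c):
n, c = (2, 10)  # -> n = 2, c = 10
n, c = (c, n)  # -> n = 10, c = 2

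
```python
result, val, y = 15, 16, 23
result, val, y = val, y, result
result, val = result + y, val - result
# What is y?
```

Answer: 15

Derivation:
Trace (tracking y):
result, val, y = (15, 16, 23)  # -> result = 15, val = 16, y = 23
result, val, y = (val, y, result)  # -> result = 16, val = 23, y = 15
result, val = (result + y, val - result)  # -> result = 31, val = 7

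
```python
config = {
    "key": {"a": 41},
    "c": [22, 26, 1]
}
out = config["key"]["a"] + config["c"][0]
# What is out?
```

Trace (tracking out):
config = {'key': {'a': 41}, 'c': [22, 26, 1]}  # -> config = {'key': {'a': 41}, 'c': [22, 26, 1]}
out = config['key']['a'] + config['c'][0]  # -> out = 63

Answer: 63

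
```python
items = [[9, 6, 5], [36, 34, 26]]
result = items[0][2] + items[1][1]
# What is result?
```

Answer: 39

Derivation:
Trace (tracking result):
items = [[9, 6, 5], [36, 34, 26]]  # -> items = [[9, 6, 5], [36, 34, 26]]
result = items[0][2] + items[1][1]  # -> result = 39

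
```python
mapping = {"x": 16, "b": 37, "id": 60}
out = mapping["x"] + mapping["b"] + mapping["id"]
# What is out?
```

Trace (tracking out):
mapping = {'x': 16, 'b': 37, 'id': 60}  # -> mapping = {'x': 16, 'b': 37, 'id': 60}
out = mapping['x'] + mapping['b'] + mapping['id']  # -> out = 113

Answer: 113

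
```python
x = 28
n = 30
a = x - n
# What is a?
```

Answer: -2

Derivation:
Trace (tracking a):
x = 28  # -> x = 28
n = 30  # -> n = 30
a = x - n  # -> a = -2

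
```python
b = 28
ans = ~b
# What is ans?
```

Answer: -29

Derivation:
Trace (tracking ans):
b = 28  # -> b = 28
ans = ~b  # -> ans = -29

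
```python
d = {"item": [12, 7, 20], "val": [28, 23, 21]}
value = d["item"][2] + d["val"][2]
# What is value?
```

Trace (tracking value):
d = {'item': [12, 7, 20], 'val': [28, 23, 21]}  # -> d = {'item': [12, 7, 20], 'val': [28, 23, 21]}
value = d['item'][2] + d['val'][2]  # -> value = 41

Answer: 41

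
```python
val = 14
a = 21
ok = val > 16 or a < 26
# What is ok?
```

Answer: True

Derivation:
Trace (tracking ok):
val = 14  # -> val = 14
a = 21  # -> a = 21
ok = val > 16 or a < 26  # -> ok = True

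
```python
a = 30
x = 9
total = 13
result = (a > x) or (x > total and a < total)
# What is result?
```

Answer: True

Derivation:
Trace (tracking result):
a = 30  # -> a = 30
x = 9  # -> x = 9
total = 13  # -> total = 13
result = a > x or (x > total and a < total)  # -> result = True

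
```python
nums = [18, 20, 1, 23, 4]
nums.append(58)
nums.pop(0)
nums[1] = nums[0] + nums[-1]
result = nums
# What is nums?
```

Trace (tracking nums):
nums = [18, 20, 1, 23, 4]  # -> nums = [18, 20, 1, 23, 4]
nums.append(58)  # -> nums = [18, 20, 1, 23, 4, 58]
nums.pop(0)  # -> nums = [20, 1, 23, 4, 58]
nums[1] = nums[0] + nums[-1]  # -> nums = [20, 78, 23, 4, 58]
result = nums  # -> result = [20, 78, 23, 4, 58]

Answer: [20, 78, 23, 4, 58]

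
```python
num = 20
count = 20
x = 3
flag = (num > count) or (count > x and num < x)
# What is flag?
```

Trace (tracking flag):
num = 20  # -> num = 20
count = 20  # -> count = 20
x = 3  # -> x = 3
flag = num > count or (count > x and num < x)  # -> flag = False

Answer: False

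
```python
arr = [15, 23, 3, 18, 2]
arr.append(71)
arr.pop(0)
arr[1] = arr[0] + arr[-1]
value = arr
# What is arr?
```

Answer: [23, 94, 18, 2, 71]

Derivation:
Trace (tracking arr):
arr = [15, 23, 3, 18, 2]  # -> arr = [15, 23, 3, 18, 2]
arr.append(71)  # -> arr = [15, 23, 3, 18, 2, 71]
arr.pop(0)  # -> arr = [23, 3, 18, 2, 71]
arr[1] = arr[0] + arr[-1]  # -> arr = [23, 94, 18, 2, 71]
value = arr  # -> value = [23, 94, 18, 2, 71]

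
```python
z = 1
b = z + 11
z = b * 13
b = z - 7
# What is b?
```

Answer: 149

Derivation:
Trace (tracking b):
z = 1  # -> z = 1
b = z + 11  # -> b = 12
z = b * 13  # -> z = 156
b = z - 7  # -> b = 149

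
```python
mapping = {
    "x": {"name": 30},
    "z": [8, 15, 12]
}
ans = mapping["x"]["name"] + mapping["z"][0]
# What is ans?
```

Answer: 38

Derivation:
Trace (tracking ans):
mapping = {'x': {'name': 30}, 'z': [8, 15, 12]}  # -> mapping = {'x': {'name': 30}, 'z': [8, 15, 12]}
ans = mapping['x']['name'] + mapping['z'][0]  # -> ans = 38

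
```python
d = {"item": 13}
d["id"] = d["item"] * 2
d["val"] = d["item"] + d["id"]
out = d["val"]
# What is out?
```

Answer: 39

Derivation:
Trace (tracking out):
d = {'item': 13}  # -> d = {'item': 13}
d['id'] = d['item'] * 2  # -> d = {'item': 13, 'id': 26}
d['val'] = d['item'] + d['id']  # -> d = {'item': 13, 'id': 26, 'val': 39}
out = d['val']  # -> out = 39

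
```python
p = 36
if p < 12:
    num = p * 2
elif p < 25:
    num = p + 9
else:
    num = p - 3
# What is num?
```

Trace (tracking num):
p = 36  # -> p = 36
if p < 12:  # condition is False
elif p < 25:  # condition is False
else:
    num = p - 3  # -> num = 33

Answer: 33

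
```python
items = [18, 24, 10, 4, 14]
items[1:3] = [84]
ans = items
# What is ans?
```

Answer: [18, 84, 4, 14]

Derivation:
Trace (tracking ans):
items = [18, 24, 10, 4, 14]  # -> items = [18, 24, 10, 4, 14]
items[1:3] = [84]  # -> items = [18, 84, 4, 14]
ans = items  # -> ans = [18, 84, 4, 14]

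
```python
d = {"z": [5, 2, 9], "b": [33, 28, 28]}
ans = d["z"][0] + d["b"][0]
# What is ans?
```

Answer: 38

Derivation:
Trace (tracking ans):
d = {'z': [5, 2, 9], 'b': [33, 28, 28]}  # -> d = {'z': [5, 2, 9], 'b': [33, 28, 28]}
ans = d['z'][0] + d['b'][0]  # -> ans = 38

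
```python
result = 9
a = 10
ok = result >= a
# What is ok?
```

Trace (tracking ok):
result = 9  # -> result = 9
a = 10  # -> a = 10
ok = result >= a  # -> ok = False

Answer: False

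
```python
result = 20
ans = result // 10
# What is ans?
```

Trace (tracking ans):
result = 20  # -> result = 20
ans = result // 10  # -> ans = 2

Answer: 2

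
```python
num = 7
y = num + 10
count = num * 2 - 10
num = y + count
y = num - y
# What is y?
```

Trace (tracking y):
num = 7  # -> num = 7
y = num + 10  # -> y = 17
count = num * 2 - 10  # -> count = 4
num = y + count  # -> num = 21
y = num - y  # -> y = 4

Answer: 4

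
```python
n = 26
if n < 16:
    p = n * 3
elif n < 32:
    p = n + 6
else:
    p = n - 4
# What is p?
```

Trace (tracking p):
n = 26  # -> n = 26
if n < 16:  # condition is False
elif n < 32:  # condition is True
    p = n + 6  # -> p = 32

Answer: 32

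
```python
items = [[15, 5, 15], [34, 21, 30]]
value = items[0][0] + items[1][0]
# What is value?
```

Answer: 49

Derivation:
Trace (tracking value):
items = [[15, 5, 15], [34, 21, 30]]  # -> items = [[15, 5, 15], [34, 21, 30]]
value = items[0][0] + items[1][0]  # -> value = 49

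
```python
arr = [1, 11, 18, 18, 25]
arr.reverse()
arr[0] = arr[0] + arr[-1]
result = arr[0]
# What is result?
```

Trace (tracking result):
arr = [1, 11, 18, 18, 25]  # -> arr = [1, 11, 18, 18, 25]
arr.reverse()  # -> arr = [25, 18, 18, 11, 1]
arr[0] = arr[0] + arr[-1]  # -> arr = [26, 18, 18, 11, 1]
result = arr[0]  # -> result = 26

Answer: 26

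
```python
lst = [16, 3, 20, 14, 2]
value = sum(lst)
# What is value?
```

Answer: 55

Derivation:
Trace (tracking value):
lst = [16, 3, 20, 14, 2]  # -> lst = [16, 3, 20, 14, 2]
value = sum(lst)  # -> value = 55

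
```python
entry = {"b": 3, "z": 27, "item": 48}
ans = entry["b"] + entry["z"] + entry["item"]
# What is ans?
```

Trace (tracking ans):
entry = {'b': 3, 'z': 27, 'item': 48}  # -> entry = {'b': 3, 'z': 27, 'item': 48}
ans = entry['b'] + entry['z'] + entry['item']  # -> ans = 78

Answer: 78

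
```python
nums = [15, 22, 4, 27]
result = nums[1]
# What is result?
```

Answer: 22

Derivation:
Trace (tracking result):
nums = [15, 22, 4, 27]  # -> nums = [15, 22, 4, 27]
result = nums[1]  # -> result = 22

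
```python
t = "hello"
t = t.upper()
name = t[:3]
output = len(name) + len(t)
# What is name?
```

Trace (tracking name):
t = 'hello'  # -> t = 'hello'
t = t.upper()  # -> t = 'HELLO'
name = t[:3]  # -> name = 'HEL'
output = len(name) + len(t)  # -> output = 8

Answer: 'HEL'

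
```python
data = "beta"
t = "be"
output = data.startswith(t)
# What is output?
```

Answer: True

Derivation:
Trace (tracking output):
data = 'beta'  # -> data = 'beta'
t = 'be'  # -> t = 'be'
output = data.startswith(t)  # -> output = True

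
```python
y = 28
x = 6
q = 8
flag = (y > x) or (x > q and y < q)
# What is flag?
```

Answer: True

Derivation:
Trace (tracking flag):
y = 28  # -> y = 28
x = 6  # -> x = 6
q = 8  # -> q = 8
flag = y > x or (x > q and y < q)  # -> flag = True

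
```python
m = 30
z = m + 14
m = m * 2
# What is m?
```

Trace (tracking m):
m = 30  # -> m = 30
z = m + 14  # -> z = 44
m = m * 2  # -> m = 60

Answer: 60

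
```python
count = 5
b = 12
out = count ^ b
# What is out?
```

Trace (tracking out):
count = 5  # -> count = 5
b = 12  # -> b = 12
out = count ^ b  # -> out = 9

Answer: 9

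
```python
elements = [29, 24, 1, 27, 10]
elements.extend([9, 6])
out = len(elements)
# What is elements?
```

Answer: [29, 24, 1, 27, 10, 9, 6]

Derivation:
Trace (tracking elements):
elements = [29, 24, 1, 27, 10]  # -> elements = [29, 24, 1, 27, 10]
elements.extend([9, 6])  # -> elements = [29, 24, 1, 27, 10, 9, 6]
out = len(elements)  # -> out = 7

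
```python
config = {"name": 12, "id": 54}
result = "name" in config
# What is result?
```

Answer: True

Derivation:
Trace (tracking result):
config = {'name': 12, 'id': 54}  # -> config = {'name': 12, 'id': 54}
result = 'name' in config  # -> result = True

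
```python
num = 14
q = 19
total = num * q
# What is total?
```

Trace (tracking total):
num = 14  # -> num = 14
q = 19  # -> q = 19
total = num * q  # -> total = 266

Answer: 266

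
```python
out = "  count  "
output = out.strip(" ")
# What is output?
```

Answer: 'count'

Derivation:
Trace (tracking output):
out = '  count  '  # -> out = '  count  '
output = out.strip(' ')  # -> output = 'count'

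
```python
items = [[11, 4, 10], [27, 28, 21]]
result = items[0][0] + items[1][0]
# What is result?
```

Trace (tracking result):
items = [[11, 4, 10], [27, 28, 21]]  # -> items = [[11, 4, 10], [27, 28, 21]]
result = items[0][0] + items[1][0]  # -> result = 38

Answer: 38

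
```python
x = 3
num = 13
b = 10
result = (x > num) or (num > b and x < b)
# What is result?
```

Answer: True

Derivation:
Trace (tracking result):
x = 3  # -> x = 3
num = 13  # -> num = 13
b = 10  # -> b = 10
result = x > num or (num > b and x < b)  # -> result = True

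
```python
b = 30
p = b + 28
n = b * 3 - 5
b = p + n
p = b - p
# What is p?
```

Answer: 85

Derivation:
Trace (tracking p):
b = 30  # -> b = 30
p = b + 28  # -> p = 58
n = b * 3 - 5  # -> n = 85
b = p + n  # -> b = 143
p = b - p  # -> p = 85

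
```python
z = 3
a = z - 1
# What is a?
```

Answer: 2

Derivation:
Trace (tracking a):
z = 3  # -> z = 3
a = z - 1  # -> a = 2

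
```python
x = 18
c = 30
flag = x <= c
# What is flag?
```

Answer: True

Derivation:
Trace (tracking flag):
x = 18  # -> x = 18
c = 30  # -> c = 30
flag = x <= c  # -> flag = True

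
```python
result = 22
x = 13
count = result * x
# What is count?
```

Trace (tracking count):
result = 22  # -> result = 22
x = 13  # -> x = 13
count = result * x  # -> count = 286

Answer: 286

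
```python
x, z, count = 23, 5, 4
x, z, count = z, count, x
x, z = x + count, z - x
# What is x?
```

Trace (tracking x):
x, z, count = (23, 5, 4)  # -> x = 23, z = 5, count = 4
x, z, count = (z, count, x)  # -> x = 5, z = 4, count = 23
x, z = (x + count, z - x)  # -> x = 28, z = -1

Answer: 28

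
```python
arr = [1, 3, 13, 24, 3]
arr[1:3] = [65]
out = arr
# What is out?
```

Trace (tracking out):
arr = [1, 3, 13, 24, 3]  # -> arr = [1, 3, 13, 24, 3]
arr[1:3] = [65]  # -> arr = [1, 65, 24, 3]
out = arr  # -> out = [1, 65, 24, 3]

Answer: [1, 65, 24, 3]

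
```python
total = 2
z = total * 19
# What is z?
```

Answer: 38

Derivation:
Trace (tracking z):
total = 2  # -> total = 2
z = total * 19  # -> z = 38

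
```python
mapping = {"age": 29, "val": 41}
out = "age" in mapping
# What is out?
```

Trace (tracking out):
mapping = {'age': 29, 'val': 41}  # -> mapping = {'age': 29, 'val': 41}
out = 'age' in mapping  # -> out = True

Answer: True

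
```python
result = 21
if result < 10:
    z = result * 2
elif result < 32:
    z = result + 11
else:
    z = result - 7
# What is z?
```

Trace (tracking z):
result = 21  # -> result = 21
if result < 10:  # condition is False
elif result < 32:  # condition is True
    z = result + 11  # -> z = 32

Answer: 32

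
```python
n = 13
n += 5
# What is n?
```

Trace (tracking n):
n = 13  # -> n = 13
n += 5  # -> n = 18

Answer: 18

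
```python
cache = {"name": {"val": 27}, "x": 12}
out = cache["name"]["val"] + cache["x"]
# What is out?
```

Trace (tracking out):
cache = {'name': {'val': 27}, 'x': 12}  # -> cache = {'name': {'val': 27}, 'x': 12}
out = cache['name']['val'] + cache['x']  # -> out = 39

Answer: 39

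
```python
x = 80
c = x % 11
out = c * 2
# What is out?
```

Trace (tracking out):
x = 80  # -> x = 80
c = x % 11  # -> c = 3
out = c * 2  # -> out = 6

Answer: 6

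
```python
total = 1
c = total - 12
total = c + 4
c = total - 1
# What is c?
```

Trace (tracking c):
total = 1  # -> total = 1
c = total - 12  # -> c = -11
total = c + 4  # -> total = -7
c = total - 1  # -> c = -8

Answer: -8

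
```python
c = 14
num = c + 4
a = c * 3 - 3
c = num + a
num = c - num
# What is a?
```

Trace (tracking a):
c = 14  # -> c = 14
num = c + 4  # -> num = 18
a = c * 3 - 3  # -> a = 39
c = num + a  # -> c = 57
num = c - num  # -> num = 39

Answer: 39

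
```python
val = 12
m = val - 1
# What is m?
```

Answer: 11

Derivation:
Trace (tracking m):
val = 12  # -> val = 12
m = val - 1  # -> m = 11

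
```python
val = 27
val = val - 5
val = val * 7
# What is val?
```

Answer: 154

Derivation:
Trace (tracking val):
val = 27  # -> val = 27
val = val - 5  # -> val = 22
val = val * 7  # -> val = 154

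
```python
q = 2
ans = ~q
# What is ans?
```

Answer: -3

Derivation:
Trace (tracking ans):
q = 2  # -> q = 2
ans = ~q  # -> ans = -3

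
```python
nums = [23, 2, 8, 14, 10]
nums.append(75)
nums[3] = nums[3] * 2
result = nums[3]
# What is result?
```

Answer: 28

Derivation:
Trace (tracking result):
nums = [23, 2, 8, 14, 10]  # -> nums = [23, 2, 8, 14, 10]
nums.append(75)  # -> nums = [23, 2, 8, 14, 10, 75]
nums[3] = nums[3] * 2  # -> nums = [23, 2, 8, 28, 10, 75]
result = nums[3]  # -> result = 28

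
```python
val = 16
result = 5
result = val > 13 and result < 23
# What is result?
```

Trace (tracking result):
val = 16  # -> val = 16
result = 5  # -> result = 5
result = val > 13 and result < 23  # -> result = True

Answer: True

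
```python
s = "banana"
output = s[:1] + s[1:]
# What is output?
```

Answer: 'banana'

Derivation:
Trace (tracking output):
s = 'banana'  # -> s = 'banana'
output = s[:1] + s[1:]  # -> output = 'banana'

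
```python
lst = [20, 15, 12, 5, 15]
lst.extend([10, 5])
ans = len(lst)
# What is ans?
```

Trace (tracking ans):
lst = [20, 15, 12, 5, 15]  # -> lst = [20, 15, 12, 5, 15]
lst.extend([10, 5])  # -> lst = [20, 15, 12, 5, 15, 10, 5]
ans = len(lst)  # -> ans = 7

Answer: 7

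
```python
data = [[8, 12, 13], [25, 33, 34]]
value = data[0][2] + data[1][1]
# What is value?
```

Answer: 46

Derivation:
Trace (tracking value):
data = [[8, 12, 13], [25, 33, 34]]  # -> data = [[8, 12, 13], [25, 33, 34]]
value = data[0][2] + data[1][1]  # -> value = 46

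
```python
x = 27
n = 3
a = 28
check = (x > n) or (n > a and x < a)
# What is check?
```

Answer: True

Derivation:
Trace (tracking check):
x = 27  # -> x = 27
n = 3  # -> n = 3
a = 28  # -> a = 28
check = x > n or (n > a and x < a)  # -> check = True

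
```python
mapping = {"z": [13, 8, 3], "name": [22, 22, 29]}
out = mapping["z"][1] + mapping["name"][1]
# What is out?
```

Trace (tracking out):
mapping = {'z': [13, 8, 3], 'name': [22, 22, 29]}  # -> mapping = {'z': [13, 8, 3], 'name': [22, 22, 29]}
out = mapping['z'][1] + mapping['name'][1]  # -> out = 30

Answer: 30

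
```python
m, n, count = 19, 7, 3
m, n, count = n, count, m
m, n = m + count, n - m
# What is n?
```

Trace (tracking n):
m, n, count = (19, 7, 3)  # -> m = 19, n = 7, count = 3
m, n, count = (n, count, m)  # -> m = 7, n = 3, count = 19
m, n = (m + count, n - m)  # -> m = 26, n = -4

Answer: -4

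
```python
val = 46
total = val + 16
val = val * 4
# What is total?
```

Trace (tracking total):
val = 46  # -> val = 46
total = val + 16  # -> total = 62
val = val * 4  # -> val = 184

Answer: 62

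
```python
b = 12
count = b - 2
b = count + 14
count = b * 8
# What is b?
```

Trace (tracking b):
b = 12  # -> b = 12
count = b - 2  # -> count = 10
b = count + 14  # -> b = 24
count = b * 8  # -> count = 192

Answer: 24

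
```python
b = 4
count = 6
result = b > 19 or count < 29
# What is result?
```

Answer: True

Derivation:
Trace (tracking result):
b = 4  # -> b = 4
count = 6  # -> count = 6
result = b > 19 or count < 29  # -> result = True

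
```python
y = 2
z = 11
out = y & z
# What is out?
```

Answer: 2

Derivation:
Trace (tracking out):
y = 2  # -> y = 2
z = 11  # -> z = 11
out = y & z  # -> out = 2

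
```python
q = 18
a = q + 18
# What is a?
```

Answer: 36

Derivation:
Trace (tracking a):
q = 18  # -> q = 18
a = q + 18  # -> a = 36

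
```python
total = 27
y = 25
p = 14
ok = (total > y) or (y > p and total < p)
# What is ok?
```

Trace (tracking ok):
total = 27  # -> total = 27
y = 25  # -> y = 25
p = 14  # -> p = 14
ok = total > y or (y > p and total < p)  # -> ok = True

Answer: True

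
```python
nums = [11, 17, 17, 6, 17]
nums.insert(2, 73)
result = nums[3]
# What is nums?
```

Answer: [11, 17, 73, 17, 6, 17]

Derivation:
Trace (tracking nums):
nums = [11, 17, 17, 6, 17]  # -> nums = [11, 17, 17, 6, 17]
nums.insert(2, 73)  # -> nums = [11, 17, 73, 17, 6, 17]
result = nums[3]  # -> result = 17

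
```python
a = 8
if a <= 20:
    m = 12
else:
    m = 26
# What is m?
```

Trace (tracking m):
a = 8  # -> a = 8
if a <= 20:  # condition is True
    m = 12  # -> m = 12

Answer: 12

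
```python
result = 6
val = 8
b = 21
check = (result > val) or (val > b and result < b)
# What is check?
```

Trace (tracking check):
result = 6  # -> result = 6
val = 8  # -> val = 8
b = 21  # -> b = 21
check = result > val or (val > b and result < b)  # -> check = False

Answer: False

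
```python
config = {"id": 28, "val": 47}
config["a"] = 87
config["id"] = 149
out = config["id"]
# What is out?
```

Answer: 149

Derivation:
Trace (tracking out):
config = {'id': 28, 'val': 47}  # -> config = {'id': 28, 'val': 47}
config['a'] = 87  # -> config = {'id': 28, 'val': 47, 'a': 87}
config['id'] = 149  # -> config = {'id': 149, 'val': 47, 'a': 87}
out = config['id']  # -> out = 149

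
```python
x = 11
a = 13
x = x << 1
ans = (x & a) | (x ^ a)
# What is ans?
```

Answer: 31

Derivation:
Trace (tracking ans):
x = 11  # -> x = 11
a = 13  # -> a = 13
x = x << 1  # -> x = 22
ans = x & a | x ^ a  # -> ans = 31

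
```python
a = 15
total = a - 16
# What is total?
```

Answer: -1

Derivation:
Trace (tracking total):
a = 15  # -> a = 15
total = a - 16  # -> total = -1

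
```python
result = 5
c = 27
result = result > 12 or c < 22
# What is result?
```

Answer: False

Derivation:
Trace (tracking result):
result = 5  # -> result = 5
c = 27  # -> c = 27
result = result > 12 or c < 22  # -> result = False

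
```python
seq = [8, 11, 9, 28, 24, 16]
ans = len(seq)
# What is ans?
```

Trace (tracking ans):
seq = [8, 11, 9, 28, 24, 16]  # -> seq = [8, 11, 9, 28, 24, 16]
ans = len(seq)  # -> ans = 6

Answer: 6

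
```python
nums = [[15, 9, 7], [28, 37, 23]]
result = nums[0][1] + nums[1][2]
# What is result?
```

Answer: 32

Derivation:
Trace (tracking result):
nums = [[15, 9, 7], [28, 37, 23]]  # -> nums = [[15, 9, 7], [28, 37, 23]]
result = nums[0][1] + nums[1][2]  # -> result = 32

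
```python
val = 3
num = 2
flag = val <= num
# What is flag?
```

Trace (tracking flag):
val = 3  # -> val = 3
num = 2  # -> num = 2
flag = val <= num  # -> flag = False

Answer: False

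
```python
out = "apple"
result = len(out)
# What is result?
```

Answer: 5

Derivation:
Trace (tracking result):
out = 'apple'  # -> out = 'apple'
result = len(out)  # -> result = 5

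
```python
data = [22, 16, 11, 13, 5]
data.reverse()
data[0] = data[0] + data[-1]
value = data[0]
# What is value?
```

Trace (tracking value):
data = [22, 16, 11, 13, 5]  # -> data = [22, 16, 11, 13, 5]
data.reverse()  # -> data = [5, 13, 11, 16, 22]
data[0] = data[0] + data[-1]  # -> data = [27, 13, 11, 16, 22]
value = data[0]  # -> value = 27

Answer: 27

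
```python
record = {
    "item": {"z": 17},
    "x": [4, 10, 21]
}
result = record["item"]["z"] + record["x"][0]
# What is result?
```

Trace (tracking result):
record = {'item': {'z': 17}, 'x': [4, 10, 21]}  # -> record = {'item': {'z': 17}, 'x': [4, 10, 21]}
result = record['item']['z'] + record['x'][0]  # -> result = 21

Answer: 21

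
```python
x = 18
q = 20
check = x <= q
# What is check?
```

Trace (tracking check):
x = 18  # -> x = 18
q = 20  # -> q = 20
check = x <= q  # -> check = True

Answer: True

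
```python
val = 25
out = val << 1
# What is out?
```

Trace (tracking out):
val = 25  # -> val = 25
out = val << 1  # -> out = 50

Answer: 50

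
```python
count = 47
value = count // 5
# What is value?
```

Answer: 9

Derivation:
Trace (tracking value):
count = 47  # -> count = 47
value = count // 5  # -> value = 9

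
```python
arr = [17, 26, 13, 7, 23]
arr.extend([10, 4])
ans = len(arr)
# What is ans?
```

Answer: 7

Derivation:
Trace (tracking ans):
arr = [17, 26, 13, 7, 23]  # -> arr = [17, 26, 13, 7, 23]
arr.extend([10, 4])  # -> arr = [17, 26, 13, 7, 23, 10, 4]
ans = len(arr)  # -> ans = 7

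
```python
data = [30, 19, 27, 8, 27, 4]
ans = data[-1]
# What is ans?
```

Trace (tracking ans):
data = [30, 19, 27, 8, 27, 4]  # -> data = [30, 19, 27, 8, 27, 4]
ans = data[-1]  # -> ans = 4

Answer: 4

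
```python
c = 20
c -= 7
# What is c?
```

Answer: 13

Derivation:
Trace (tracking c):
c = 20  # -> c = 20
c -= 7  # -> c = 13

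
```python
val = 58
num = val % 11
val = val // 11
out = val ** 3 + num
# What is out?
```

Answer: 128

Derivation:
Trace (tracking out):
val = 58  # -> val = 58
num = val % 11  # -> num = 3
val = val // 11  # -> val = 5
out = val ** 3 + num  # -> out = 128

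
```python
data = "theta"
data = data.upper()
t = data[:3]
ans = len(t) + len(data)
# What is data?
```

Answer: 'THETA'

Derivation:
Trace (tracking data):
data = 'theta'  # -> data = 'theta'
data = data.upper()  # -> data = 'THETA'
t = data[:3]  # -> t = 'THE'
ans = len(t) + len(data)  # -> ans = 8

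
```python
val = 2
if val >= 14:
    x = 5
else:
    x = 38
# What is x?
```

Trace (tracking x):
val = 2  # -> val = 2
if val >= 14:  # condition is False
else:
    x = 38  # -> x = 38

Answer: 38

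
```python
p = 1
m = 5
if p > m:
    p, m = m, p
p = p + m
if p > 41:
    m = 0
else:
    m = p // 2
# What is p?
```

Answer: 6

Derivation:
Trace (tracking p):
p = 1  # -> p = 1
m = 5  # -> m = 5
if p > m:  # condition is False
p = p + m  # -> p = 6
if p > 41:  # condition is False
else:
    m = p // 2  # -> m = 3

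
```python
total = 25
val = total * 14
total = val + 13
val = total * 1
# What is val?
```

Trace (tracking val):
total = 25  # -> total = 25
val = total * 14  # -> val = 350
total = val + 13  # -> total = 363
val = total * 1  # -> val = 363

Answer: 363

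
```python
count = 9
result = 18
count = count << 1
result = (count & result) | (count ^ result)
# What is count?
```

Trace (tracking count):
count = 9  # -> count = 9
result = 18  # -> result = 18
count = count << 1  # -> count = 18
result = count & result | count ^ result  # -> result = 18

Answer: 18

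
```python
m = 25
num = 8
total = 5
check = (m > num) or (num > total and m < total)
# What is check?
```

Trace (tracking check):
m = 25  # -> m = 25
num = 8  # -> num = 8
total = 5  # -> total = 5
check = m > num or (num > total and m < total)  # -> check = True

Answer: True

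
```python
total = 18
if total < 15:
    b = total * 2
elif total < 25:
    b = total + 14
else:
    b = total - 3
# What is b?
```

Answer: 32

Derivation:
Trace (tracking b):
total = 18  # -> total = 18
if total < 15:  # condition is False
elif total < 25:  # condition is True
    b = total + 14  # -> b = 32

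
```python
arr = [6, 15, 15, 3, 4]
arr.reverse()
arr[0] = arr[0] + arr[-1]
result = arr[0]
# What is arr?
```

Trace (tracking arr):
arr = [6, 15, 15, 3, 4]  # -> arr = [6, 15, 15, 3, 4]
arr.reverse()  # -> arr = [4, 3, 15, 15, 6]
arr[0] = arr[0] + arr[-1]  # -> arr = [10, 3, 15, 15, 6]
result = arr[0]  # -> result = 10

Answer: [10, 3, 15, 15, 6]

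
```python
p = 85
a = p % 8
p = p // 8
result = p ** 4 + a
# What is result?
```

Trace (tracking result):
p = 85  # -> p = 85
a = p % 8  # -> a = 5
p = p // 8  # -> p = 10
result = p ** 4 + a  # -> result = 10005

Answer: 10005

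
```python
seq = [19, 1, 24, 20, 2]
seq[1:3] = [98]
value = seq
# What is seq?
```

Answer: [19, 98, 20, 2]

Derivation:
Trace (tracking seq):
seq = [19, 1, 24, 20, 2]  # -> seq = [19, 1, 24, 20, 2]
seq[1:3] = [98]  # -> seq = [19, 98, 20, 2]
value = seq  # -> value = [19, 98, 20, 2]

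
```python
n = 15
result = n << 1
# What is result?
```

Trace (tracking result):
n = 15  # -> n = 15
result = n << 1  # -> result = 30

Answer: 30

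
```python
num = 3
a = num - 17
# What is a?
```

Answer: -14

Derivation:
Trace (tracking a):
num = 3  # -> num = 3
a = num - 17  # -> a = -14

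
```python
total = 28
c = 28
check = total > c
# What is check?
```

Trace (tracking check):
total = 28  # -> total = 28
c = 28  # -> c = 28
check = total > c  # -> check = False

Answer: False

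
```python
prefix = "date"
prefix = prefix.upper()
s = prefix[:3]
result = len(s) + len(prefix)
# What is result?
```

Answer: 7

Derivation:
Trace (tracking result):
prefix = 'date'  # -> prefix = 'date'
prefix = prefix.upper()  # -> prefix = 'DATE'
s = prefix[:3]  # -> s = 'DAT'
result = len(s) + len(prefix)  # -> result = 7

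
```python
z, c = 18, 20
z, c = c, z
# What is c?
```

Trace (tracking c):
z, c = (18, 20)  # -> z = 18, c = 20
z, c = (c, z)  # -> z = 20, c = 18

Answer: 18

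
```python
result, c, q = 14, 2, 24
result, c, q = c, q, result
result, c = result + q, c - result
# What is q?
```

Trace (tracking q):
result, c, q = (14, 2, 24)  # -> result = 14, c = 2, q = 24
result, c, q = (c, q, result)  # -> result = 2, c = 24, q = 14
result, c = (result + q, c - result)  # -> result = 16, c = 22

Answer: 14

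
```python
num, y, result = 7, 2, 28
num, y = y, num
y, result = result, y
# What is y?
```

Trace (tracking y):
num, y, result = (7, 2, 28)  # -> num = 7, y = 2, result = 28
num, y = (y, num)  # -> num = 2, y = 7
y, result = (result, y)  # -> y = 28, result = 7

Answer: 28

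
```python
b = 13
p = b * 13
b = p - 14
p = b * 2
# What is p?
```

Answer: 310

Derivation:
Trace (tracking p):
b = 13  # -> b = 13
p = b * 13  # -> p = 169
b = p - 14  # -> b = 155
p = b * 2  # -> p = 310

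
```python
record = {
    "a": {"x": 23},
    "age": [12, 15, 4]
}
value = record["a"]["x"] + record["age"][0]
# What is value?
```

Trace (tracking value):
record = {'a': {'x': 23}, 'age': [12, 15, 4]}  # -> record = {'a': {'x': 23}, 'age': [12, 15, 4]}
value = record['a']['x'] + record['age'][0]  # -> value = 35

Answer: 35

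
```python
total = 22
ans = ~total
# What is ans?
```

Trace (tracking ans):
total = 22  # -> total = 22
ans = ~total  # -> ans = -23

Answer: -23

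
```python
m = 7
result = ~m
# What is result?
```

Answer: -8

Derivation:
Trace (tracking result):
m = 7  # -> m = 7
result = ~m  # -> result = -8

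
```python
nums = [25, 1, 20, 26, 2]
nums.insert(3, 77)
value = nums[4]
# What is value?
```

Answer: 26

Derivation:
Trace (tracking value):
nums = [25, 1, 20, 26, 2]  # -> nums = [25, 1, 20, 26, 2]
nums.insert(3, 77)  # -> nums = [25, 1, 20, 77, 26, 2]
value = nums[4]  # -> value = 26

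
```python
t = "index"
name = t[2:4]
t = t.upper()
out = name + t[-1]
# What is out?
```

Trace (tracking out):
t = 'index'  # -> t = 'index'
name = t[2:4]  # -> name = 'de'
t = t.upper()  # -> t = 'INDEX'
out = name + t[-1]  # -> out = 'deX'

Answer: 'deX'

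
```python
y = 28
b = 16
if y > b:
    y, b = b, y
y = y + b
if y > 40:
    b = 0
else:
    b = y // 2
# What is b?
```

Trace (tracking b):
y = 28  # -> y = 28
b = 16  # -> b = 16
if y > b:  # condition is True
    y, b = (b, y)  # -> y = 16, b = 28
y = y + b  # -> y = 44
if y > 40:  # condition is True
    b = 0  # -> b = 0

Answer: 0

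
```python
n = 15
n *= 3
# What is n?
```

Trace (tracking n):
n = 15  # -> n = 15
n *= 3  # -> n = 45

Answer: 45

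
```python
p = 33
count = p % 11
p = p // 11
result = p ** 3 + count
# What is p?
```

Trace (tracking p):
p = 33  # -> p = 33
count = p % 11  # -> count = 0
p = p // 11  # -> p = 3
result = p ** 3 + count  # -> result = 27

Answer: 3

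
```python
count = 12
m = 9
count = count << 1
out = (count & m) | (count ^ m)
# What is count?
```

Trace (tracking count):
count = 12  # -> count = 12
m = 9  # -> m = 9
count = count << 1  # -> count = 24
out = count & m | count ^ m  # -> out = 25

Answer: 24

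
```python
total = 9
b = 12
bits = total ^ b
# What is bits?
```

Trace (tracking bits):
total = 9  # -> total = 9
b = 12  # -> b = 12
bits = total ^ b  # -> bits = 5

Answer: 5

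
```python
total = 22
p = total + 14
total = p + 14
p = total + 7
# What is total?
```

Trace (tracking total):
total = 22  # -> total = 22
p = total + 14  # -> p = 36
total = p + 14  # -> total = 50
p = total + 7  # -> p = 57

Answer: 50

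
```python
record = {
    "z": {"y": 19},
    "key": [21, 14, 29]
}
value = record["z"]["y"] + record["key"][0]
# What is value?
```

Answer: 40

Derivation:
Trace (tracking value):
record = {'z': {'y': 19}, 'key': [21, 14, 29]}  # -> record = {'z': {'y': 19}, 'key': [21, 14, 29]}
value = record['z']['y'] + record['key'][0]  # -> value = 40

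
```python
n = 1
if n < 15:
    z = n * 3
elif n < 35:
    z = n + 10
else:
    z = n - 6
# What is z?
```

Answer: 3

Derivation:
Trace (tracking z):
n = 1  # -> n = 1
if n < 15:  # condition is True
    z = n * 3  # -> z = 3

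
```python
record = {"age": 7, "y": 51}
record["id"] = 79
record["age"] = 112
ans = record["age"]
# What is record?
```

Trace (tracking record):
record = {'age': 7, 'y': 51}  # -> record = {'age': 7, 'y': 51}
record['id'] = 79  # -> record = {'age': 7, 'y': 51, 'id': 79}
record['age'] = 112  # -> record = {'age': 112, 'y': 51, 'id': 79}
ans = record['age']  # -> ans = 112

Answer: {'age': 112, 'y': 51, 'id': 79}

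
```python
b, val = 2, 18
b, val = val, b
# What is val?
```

Trace (tracking val):
b, val = (2, 18)  # -> b = 2, val = 18
b, val = (val, b)  # -> b = 18, val = 2

Answer: 2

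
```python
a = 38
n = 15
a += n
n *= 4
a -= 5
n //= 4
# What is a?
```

Trace (tracking a):
a = 38  # -> a = 38
n = 15  # -> n = 15
a += n  # -> a = 53
n *= 4  # -> n = 60
a -= 5  # -> a = 48
n //= 4  # -> n = 15

Answer: 48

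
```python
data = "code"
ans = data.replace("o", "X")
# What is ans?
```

Answer: 'cXde'

Derivation:
Trace (tracking ans):
data = 'code'  # -> data = 'code'
ans = data.replace('o', 'X')  # -> ans = 'cXde'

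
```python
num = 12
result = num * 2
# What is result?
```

Trace (tracking result):
num = 12  # -> num = 12
result = num * 2  # -> result = 24

Answer: 24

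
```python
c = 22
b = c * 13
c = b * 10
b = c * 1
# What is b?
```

Trace (tracking b):
c = 22  # -> c = 22
b = c * 13  # -> b = 286
c = b * 10  # -> c = 2860
b = c * 1  # -> b = 2860

Answer: 2860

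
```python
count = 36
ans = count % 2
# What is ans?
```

Trace (tracking ans):
count = 36  # -> count = 36
ans = count % 2  # -> ans = 0

Answer: 0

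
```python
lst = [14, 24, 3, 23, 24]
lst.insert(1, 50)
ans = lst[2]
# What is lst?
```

Answer: [14, 50, 24, 3, 23, 24]

Derivation:
Trace (tracking lst):
lst = [14, 24, 3, 23, 24]  # -> lst = [14, 24, 3, 23, 24]
lst.insert(1, 50)  # -> lst = [14, 50, 24, 3, 23, 24]
ans = lst[2]  # -> ans = 24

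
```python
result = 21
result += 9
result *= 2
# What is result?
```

Trace (tracking result):
result = 21  # -> result = 21
result += 9  # -> result = 30
result *= 2  # -> result = 60

Answer: 60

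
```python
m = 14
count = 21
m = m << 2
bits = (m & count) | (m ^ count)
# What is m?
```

Answer: 56

Derivation:
Trace (tracking m):
m = 14  # -> m = 14
count = 21  # -> count = 21
m = m << 2  # -> m = 56
bits = m & count | m ^ count  # -> bits = 61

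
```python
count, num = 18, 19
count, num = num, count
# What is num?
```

Trace (tracking num):
count, num = (18, 19)  # -> count = 18, num = 19
count, num = (num, count)  # -> count = 19, num = 18

Answer: 18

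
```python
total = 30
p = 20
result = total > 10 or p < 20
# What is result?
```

Trace (tracking result):
total = 30  # -> total = 30
p = 20  # -> p = 20
result = total > 10 or p < 20  # -> result = True

Answer: True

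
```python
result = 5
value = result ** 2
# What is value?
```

Trace (tracking value):
result = 5  # -> result = 5
value = result ** 2  # -> value = 25

Answer: 25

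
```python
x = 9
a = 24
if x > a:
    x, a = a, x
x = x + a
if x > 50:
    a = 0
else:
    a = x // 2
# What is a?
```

Answer: 16

Derivation:
Trace (tracking a):
x = 9  # -> x = 9
a = 24  # -> a = 24
if x > a:  # condition is False
x = x + a  # -> x = 33
if x > 50:  # condition is False
else:
    a = x // 2  # -> a = 16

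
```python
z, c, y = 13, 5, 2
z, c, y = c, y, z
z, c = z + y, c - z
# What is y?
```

Answer: 13

Derivation:
Trace (tracking y):
z, c, y = (13, 5, 2)  # -> z = 13, c = 5, y = 2
z, c, y = (c, y, z)  # -> z = 5, c = 2, y = 13
z, c = (z + y, c - z)  # -> z = 18, c = -3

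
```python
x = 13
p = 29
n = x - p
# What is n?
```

Answer: -16

Derivation:
Trace (tracking n):
x = 13  # -> x = 13
p = 29  # -> p = 29
n = x - p  # -> n = -16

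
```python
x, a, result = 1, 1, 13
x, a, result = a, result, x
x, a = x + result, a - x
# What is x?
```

Answer: 2

Derivation:
Trace (tracking x):
x, a, result = (1, 1, 13)  # -> x = 1, a = 1, result = 13
x, a, result = (a, result, x)  # -> x = 1, a = 13, result = 1
x, a = (x + result, a - x)  # -> x = 2, a = 12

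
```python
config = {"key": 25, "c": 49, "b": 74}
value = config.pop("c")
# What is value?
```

Answer: 49

Derivation:
Trace (tracking value):
config = {'key': 25, 'c': 49, 'b': 74}  # -> config = {'key': 25, 'c': 49, 'b': 74}
value = config.pop('c')  # -> value = 49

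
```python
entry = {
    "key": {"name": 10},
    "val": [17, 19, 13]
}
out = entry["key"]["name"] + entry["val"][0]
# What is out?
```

Answer: 27

Derivation:
Trace (tracking out):
entry = {'key': {'name': 10}, 'val': [17, 19, 13]}  # -> entry = {'key': {'name': 10}, 'val': [17, 19, 13]}
out = entry['key']['name'] + entry['val'][0]  # -> out = 27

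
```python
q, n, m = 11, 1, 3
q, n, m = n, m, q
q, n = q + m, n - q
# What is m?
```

Answer: 11

Derivation:
Trace (tracking m):
q, n, m = (11, 1, 3)  # -> q = 11, n = 1, m = 3
q, n, m = (n, m, q)  # -> q = 1, n = 3, m = 11
q, n = (q + m, n - q)  # -> q = 12, n = 2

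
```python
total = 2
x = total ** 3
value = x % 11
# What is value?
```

Answer: 8

Derivation:
Trace (tracking value):
total = 2  # -> total = 2
x = total ** 3  # -> x = 8
value = x % 11  # -> value = 8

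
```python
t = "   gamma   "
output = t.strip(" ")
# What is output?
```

Answer: 'gamma'

Derivation:
Trace (tracking output):
t = '   gamma   '  # -> t = '   gamma   '
output = t.strip(' ')  # -> output = 'gamma'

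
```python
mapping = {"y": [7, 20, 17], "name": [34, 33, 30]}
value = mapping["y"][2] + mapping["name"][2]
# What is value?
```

Answer: 47

Derivation:
Trace (tracking value):
mapping = {'y': [7, 20, 17], 'name': [34, 33, 30]}  # -> mapping = {'y': [7, 20, 17], 'name': [34, 33, 30]}
value = mapping['y'][2] + mapping['name'][2]  # -> value = 47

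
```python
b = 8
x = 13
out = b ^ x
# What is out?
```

Answer: 5

Derivation:
Trace (tracking out):
b = 8  # -> b = 8
x = 13  # -> x = 13
out = b ^ x  # -> out = 5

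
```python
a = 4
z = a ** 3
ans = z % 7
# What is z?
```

Trace (tracking z):
a = 4  # -> a = 4
z = a ** 3  # -> z = 64
ans = z % 7  # -> ans = 1

Answer: 64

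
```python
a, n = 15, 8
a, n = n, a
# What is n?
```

Trace (tracking n):
a, n = (15, 8)  # -> a = 15, n = 8
a, n = (n, a)  # -> a = 8, n = 15

Answer: 15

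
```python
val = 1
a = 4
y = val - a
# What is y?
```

Trace (tracking y):
val = 1  # -> val = 1
a = 4  # -> a = 4
y = val - a  # -> y = -3

Answer: -3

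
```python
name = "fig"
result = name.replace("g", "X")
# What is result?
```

Trace (tracking result):
name = 'fig'  # -> name = 'fig'
result = name.replace('g', 'X')  # -> result = 'fiX'

Answer: 'fiX'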